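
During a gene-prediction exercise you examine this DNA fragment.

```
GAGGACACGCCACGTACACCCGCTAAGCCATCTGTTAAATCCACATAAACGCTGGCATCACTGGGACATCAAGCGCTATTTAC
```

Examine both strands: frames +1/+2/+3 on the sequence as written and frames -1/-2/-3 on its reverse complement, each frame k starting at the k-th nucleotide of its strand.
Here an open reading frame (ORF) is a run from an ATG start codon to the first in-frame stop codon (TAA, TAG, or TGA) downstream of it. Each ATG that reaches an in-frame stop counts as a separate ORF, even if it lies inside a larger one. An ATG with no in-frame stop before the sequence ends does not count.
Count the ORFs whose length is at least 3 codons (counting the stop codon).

Reverse complement (5'→3'): GTAAATAGCGCTTGATGTCCCAGTGATGCCAGCGTTTATGTGGATTTAACAGATGGCTTAGCGGGTGTACGTGGCGTGTCCTC
Frame +1: GAG GAC ACG CCA CGT ACA CCC GCT AAG CCA TCT GTT AAA TCC ACA TAA ACG CTG GCA TCA CTG GGA CAT CAA GCG CTA TTT — no ATG→stop ORF.
Frame +2: AGG ACA CGC CAC GTA CAC CCG CTA AGC CAT CTG TTA AAT CCA CAT AAA CGC TGG CAT CAC TGG GAC ATC AAG CGC TAT TTA — no ATG→stop ORF.
Frame +3: GGA CAC GCC ACG TAC ACC CGC TAA GCC ATC TGT TAA ATC CAC ATA AAC GCT GGC ATC ACT GGG ACA TCA AGC GCT ATT TAC — no ATG→stop ORF.
Frame -1: GTA AAT AGC GCT TGA TGT CCC AGT GAT GCC AGC GTT TAT GTG GAT TTA ACA GAT GGC TTA GCG GGT GTA CGT GGC GTG TCC — no ATG→stop ORF.
Frame -2: TAA ATA GCG CTT GAT GTC CCA GTG ATG CCA GCG TTT ATG TGG ATT TAA CAG ATG GCT TAG CGG GTG TAC GTG GCG TGT CCT — ATG at 26, stop TAA at 47 → 24 nt; ATG at 38, stop TAA at 47 → 12 nt; ATG at 53, stop TAG at 59 → 9 nt.
Frame -3: AAA TAG CGC TTG ATG TCC CAG TGA TGC CAG CGT TTA TGT GGA TTT AAC AGA TGG CTT AGC GGG TGT ACG TGG CGT GTC CTC — ATG at 15, stop TGA at 24 → 12 nt.
ORFs ≥ 3 codons: frame -2 26–49 (8 codons), frame -2 38–49 (4 codons), frame -2 53–61 (3 codons), frame -3 15–26 (4 codons). Count = 4.

4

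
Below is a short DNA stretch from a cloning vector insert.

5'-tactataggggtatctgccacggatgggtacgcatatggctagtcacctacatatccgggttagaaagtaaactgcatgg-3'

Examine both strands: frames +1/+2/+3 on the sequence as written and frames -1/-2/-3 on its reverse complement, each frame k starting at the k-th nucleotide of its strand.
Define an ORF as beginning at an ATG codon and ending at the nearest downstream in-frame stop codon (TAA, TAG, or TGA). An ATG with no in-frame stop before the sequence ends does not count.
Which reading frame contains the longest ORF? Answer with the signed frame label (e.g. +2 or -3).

+3

Reverse complement (5'→3'): CCATGCAGTTTACTTTCTAACCCGGATATGTAGGTGACTAGCCATATGCGTACCCATCCGTGGCAGATACCCCTATAGTA
Frame +1: TAC TAT AGG GGT ATC TGC CAC GGA TGG GTA CGC ATA TGG CTA GTC ACC TAC ATA TCC GGG TTA GAA AGT AAA CTG CAT — no ATG→stop ORF.
Frame +2: ACT ATA GGG GTA TCT GCC ACG GAT GGG TAC GCA TAT GGC TAG TCA CCT ACA TAT CCG GGT TAG AAA GTA AAC TGC ATG — no ATG→stop ORF.
Frame +3: CTA TAG GGG TAT CTG CCA CGG ATG GGT ACG CAT ATG GCT AGT CAC CTA CAT ATC CGG GTT AGA AAG TAA ACT GCA TGG — ATG at 24, stop TAA at 69 → 48 nt; ATG at 36, stop TAA at 69 → 36 nt.
Frame -1: CCA TGC AGT TTA CTT TCT AAC CCG GAT ATG TAG GTG ACT AGC CAT ATG CGT ACC CAT CCG TGG CAG ATA CCC CTA TAG — ATG at 28, stop TAG at 31 → 6 nt; ATG at 46, stop TAG at 76 → 33 nt.
Frame -2: CAT GCA GTT TAC TTT CTA ACC CGG ATA TGT AGG TGA CTA GCC ATA TGC GTA CCC ATC CGT GGC AGA TAC CCC TAT AGT — no ATG→stop ORF.
Frame -3: ATG CAG TTT ACT TTC TAA CCC GGA TAT GTA GGT GAC TAG CCA TAT GCG TAC CCA TCC GTG GCA GAT ACC CCT ATA GTA — ATG at 3, stop TAA at 18 → 18 nt.
Longest ORF is 48 nt in frame +3 (positions 24–71).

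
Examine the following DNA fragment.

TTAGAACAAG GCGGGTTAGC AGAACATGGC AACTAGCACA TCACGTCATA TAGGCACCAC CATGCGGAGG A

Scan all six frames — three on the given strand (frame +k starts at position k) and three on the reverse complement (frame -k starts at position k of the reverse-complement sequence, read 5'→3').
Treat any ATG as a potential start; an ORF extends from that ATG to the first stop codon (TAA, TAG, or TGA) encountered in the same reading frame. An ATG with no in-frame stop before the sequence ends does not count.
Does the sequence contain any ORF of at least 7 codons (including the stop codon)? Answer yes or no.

no

Reverse complement (5'→3'): TCCTCCGCATGGTGGTGCCTATATGACGTGATGTGCTAGTTGCCATGTTCTGCTAACCCGCCTTGTTCTAA
Frame +1: TTA GAA CAA GGC GGG TTA GCA GAA CAT GGC AAC TAG CAC ATC ACG TCA TAT AGG CAC CAC CAT GCG GAG — no ATG→stop ORF.
Frame +2: TAG AAC AAG GCG GGT TAG CAG AAC ATG GCA ACT AGC ACA TCA CGT CAT ATA GGC ACC ACC ATG CGG AGG — no ATG→stop ORF.
Frame +3: AGA ACA AGG CGG GTT AGC AGA ACA TGG CAA CTA GCA CAT CAC GTC ATA TAG GCA CCA CCA TGC GGA GGA — no ATG→stop ORF.
Frame -1: TCC TCC GCA TGG TGG TGC CTA TAT GAC GTG ATG TGC TAG TTG CCA TGT TCT GCT AAC CCG CCT TGT TCT — ATG at 31, stop TAG at 37 → 9 nt.
Frame -2: CCT CCG CAT GGT GGT GCC TAT ATG ACG TGA TGT GCT AGT TGC CAT GTT CTG CTA ACC CGC CTT GTT CTA — ATG at 23, stop TGA at 29 → 9 nt.
Frame -3: CTC CGC ATG GTG GTG CCT ATA TGA CGT GAT GTG CTA GTT GCC ATG TTC TGC TAA CCC GCC TTG TTC TAA — ATG at 9, stop TGA at 24 → 18 nt; ATG at 45, stop TAA at 54 → 12 nt.
Largest ORF found is 6 codons < 7, so no.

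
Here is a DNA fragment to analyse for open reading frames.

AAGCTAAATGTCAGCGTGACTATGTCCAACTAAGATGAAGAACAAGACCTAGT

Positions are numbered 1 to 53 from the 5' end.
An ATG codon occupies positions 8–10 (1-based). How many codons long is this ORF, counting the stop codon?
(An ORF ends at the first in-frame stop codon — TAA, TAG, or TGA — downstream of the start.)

4

Codons from position 8: ATG (8–10), TCA (11–13), GCG (14–16), TGA (17–19).
TGA is the first in-frame stop; that's 4 codons including the stop.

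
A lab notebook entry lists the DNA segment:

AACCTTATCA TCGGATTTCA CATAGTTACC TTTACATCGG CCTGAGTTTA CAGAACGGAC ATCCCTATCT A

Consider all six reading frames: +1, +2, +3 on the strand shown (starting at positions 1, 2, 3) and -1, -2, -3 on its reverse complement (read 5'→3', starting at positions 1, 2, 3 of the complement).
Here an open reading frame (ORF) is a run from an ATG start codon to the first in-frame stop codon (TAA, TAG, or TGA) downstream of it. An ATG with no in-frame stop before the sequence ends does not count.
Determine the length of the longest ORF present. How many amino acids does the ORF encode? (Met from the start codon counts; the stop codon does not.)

Reverse complement (5'→3'): TAGATAGGGATGTCCGTTCTGTAAACTCAGGCCGATGTAAAGGTAACTATGTGAAATCCGATGATAAGGTT
Frame +1: AAC CTT ATC ATC GGA TTT CAC ATA GTT ACC TTT ACA TCG GCC TGA GTT TAC AGA ACG GAC ATC CCT ATC — no ATG→stop ORF.
Frame +2: ACC TTA TCA TCG GAT TTC ACA TAG TTA CCT TTA CAT CGG CCT GAG TTT ACA GAA CGG ACA TCC CTA TCT — no ATG→stop ORF.
Frame +3: CCT TAT CAT CGG ATT TCA CAT AGT TAC CTT TAC ATC GGC CTG AGT TTA CAG AAC GGA CAT CCC TAT CTA — no ATG→stop ORF.
Frame -1: TAG ATA GGG ATG TCC GTT CTG TAA ACT CAG GCC GAT GTA AAG GTA ACT ATG TGA AAT CCG ATG ATA AGG — ATG at 10, stop TAA at 22 → 15 nt; ATG at 49, stop TGA at 52 → 6 nt.
Frame -2: AGA TAG GGA TGT CCG TTC TGT AAA CTC AGG CCG ATG TAA AGG TAA CTA TGT GAA ATC CGA TGA TAA GGT — ATG at 35, stop TAA at 38 → 6 nt.
Frame -3: GAT AGG GAT GTC CGT TCT GTA AAC TCA GGC CGA TGT AAA GGT AAC TAT GTG AAA TCC GAT GAT AAG GTT — no ATG→stop ORF.
Longest: frame -1, positions 10–24, 15 nt = 5 codons = 4 aa. → 4 amino acids.

4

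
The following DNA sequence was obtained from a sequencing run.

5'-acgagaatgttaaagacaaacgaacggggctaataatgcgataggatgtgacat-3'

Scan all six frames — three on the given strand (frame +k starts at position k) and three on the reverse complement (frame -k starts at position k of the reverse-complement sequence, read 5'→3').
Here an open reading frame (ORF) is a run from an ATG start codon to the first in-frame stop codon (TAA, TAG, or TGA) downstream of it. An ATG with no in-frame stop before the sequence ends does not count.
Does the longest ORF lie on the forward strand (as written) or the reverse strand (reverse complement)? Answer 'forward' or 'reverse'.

Reverse complement (5'→3'): ATGTCACATCCTATCGCATTATTAGCCCCGTTCGTTTGTCTTTAACATTCTCGT
Frame +1: ACG AGA ATG TTA AAG ACA AAC GAA CGG GGC TAA TAA TGC GAT AGG ATG TGA CAT — ATG at 7, stop TAA at 31 → 27 nt; ATG at 46, stop TGA at 49 → 6 nt.
Frame +2: CGA GAA TGT TAA AGA CAA ACG AAC GGG GCT AAT AAT GCG ATA GGA TGT GAC — no ATG→stop ORF.
Frame +3: GAG AAT GTT AAA GAC AAA CGA ACG GGG CTA ATA ATG CGA TAG GAT GTG ACA — ATG at 36, stop TAG at 42 → 9 nt.
Frame -1: ATG TCA CAT CCT ATC GCA TTA TTA GCC CCG TTC GTT TGT CTT TAA CAT TCT CGT — ATG at 1, stop TAA at 43 → 45 nt.
Frame -2: TGT CAC ATC CTA TCG CAT TAT TAG CCC CGT TCG TTT GTC TTT AAC ATT CTC — no ATG→stop ORF.
Frame -3: GTC ACA TCC TAT CGC ATT ATT AGC CCC GTT CGT TTG TCT TTA ACA TTC TCG — no ATG→stop ORF.
Forward-strand max 27 nt; reverse-strand max 45 nt. The reverse strand has the longer ORF.

reverse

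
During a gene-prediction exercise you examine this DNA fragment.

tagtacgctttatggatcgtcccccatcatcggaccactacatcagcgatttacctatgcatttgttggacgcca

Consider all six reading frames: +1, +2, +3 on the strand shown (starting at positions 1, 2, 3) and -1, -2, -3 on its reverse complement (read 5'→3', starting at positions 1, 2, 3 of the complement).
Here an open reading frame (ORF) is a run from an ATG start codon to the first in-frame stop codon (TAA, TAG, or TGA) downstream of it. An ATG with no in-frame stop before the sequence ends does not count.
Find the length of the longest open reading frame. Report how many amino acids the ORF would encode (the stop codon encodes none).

Reverse complement (5'→3'): TGGCGTCCAACAAATGCATAGGTAAATCGCTGATGTAGTGGTCCGATGATGGGGGACGATCCATAAAGCGTACTA
Frame +1: TAG TAC GCT TTA TGG ATC GTC CCC CAT CAT CGG ACC ACT ACA TCA GCG ATT TAC CTA TGC ATT TGT TGG ACG CCA — no ATG→stop ORF.
Frame +2: AGT ACG CTT TAT GGA TCG TCC CCC ATC ATC GGA CCA CTA CAT CAG CGA TTT ACC TAT GCA TTT GTT GGA CGC — no ATG→stop ORF.
Frame +3: GTA CGC TTT ATG GAT CGT CCC CCA TCA TCG GAC CAC TAC ATC AGC GAT TTA CCT ATG CAT TTG TTG GAC GCC — no ATG→stop ORF.
Frame -1: TGG CGT CCA ACA AAT GCA TAG GTA AAT CGC TGA TGT AGT GGT CCG ATG ATG GGG GAC GAT CCA TAA AGC GTA CTA — ATG at 46, stop TAA at 64 → 21 nt; ATG at 49, stop TAA at 64 → 18 nt.
Frame -2: GGC GTC CAA CAA ATG CAT AGG TAA ATC GCT GAT GTA GTG GTC CGA TGA TGG GGG ACG ATC CAT AAA GCG TAC — ATG at 14, stop TAA at 23 → 12 nt.
Frame -3: GCG TCC AAC AAA TGC ATA GGT AAA TCG CTG ATG TAG TGG TCC GAT GAT GGG GGA CGA TCC ATA AAG CGT ACT — ATG at 33, stop TAG at 36 → 6 nt.
Longest: frame -1, positions 46–66, 21 nt = 7 codons = 6 aa. → 6 amino acids.

6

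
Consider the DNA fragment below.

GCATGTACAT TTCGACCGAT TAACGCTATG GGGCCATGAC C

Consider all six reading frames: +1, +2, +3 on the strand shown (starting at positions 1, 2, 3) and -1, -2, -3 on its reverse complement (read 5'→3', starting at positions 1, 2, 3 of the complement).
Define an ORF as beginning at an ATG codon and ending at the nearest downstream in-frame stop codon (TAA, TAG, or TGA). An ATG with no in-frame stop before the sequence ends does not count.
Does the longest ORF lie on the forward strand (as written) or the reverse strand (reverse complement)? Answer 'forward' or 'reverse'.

Reverse complement (5'→3'): GGTCATGGCCCCATAGCGTTAATCGGTCGAAATGTACATGC
Frame +1: GCA TGT ACA TTT CGA CCG ATT AAC GCT ATG GGG CCA TGA — ATG at 28, stop TGA at 37 → 12 nt.
Frame +2: CAT GTA CAT TTC GAC CGA TTA ACG CTA TGG GGC CAT GAC — no ATG→stop ORF.
Frame +3: ATG TAC ATT TCG ACC GAT TAA CGC TAT GGG GCC ATG ACC — ATG at 3, stop TAA at 21 → 21 nt.
Frame -1: GGT CAT GGC CCC ATA GCG TTA ATC GGT CGA AAT GTA CAT — no ATG→stop ORF.
Frame -2: GTC ATG GCC CCA TAG CGT TAA TCG GTC GAA ATG TAC ATG — ATG at 5, stop TAG at 14 → 12 nt.
Frame -3: TCA TGG CCC CAT AGC GTT AAT CGG TCG AAA TGT ACA TGC — no ATG→stop ORF.
Forward-strand max 21 nt; reverse-strand max 12 nt. The forward strand has the longer ORF.

forward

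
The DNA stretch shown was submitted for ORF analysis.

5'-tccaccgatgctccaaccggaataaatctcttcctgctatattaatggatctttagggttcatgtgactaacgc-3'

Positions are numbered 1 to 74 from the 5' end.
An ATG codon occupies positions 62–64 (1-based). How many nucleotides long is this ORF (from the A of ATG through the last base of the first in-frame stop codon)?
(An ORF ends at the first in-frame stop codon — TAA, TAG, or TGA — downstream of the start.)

Codons from position 62: ATG (62–64), TGA (65–67).
TGA is the first in-frame stop; ORF spans 62–67, 6 nucleotides.

6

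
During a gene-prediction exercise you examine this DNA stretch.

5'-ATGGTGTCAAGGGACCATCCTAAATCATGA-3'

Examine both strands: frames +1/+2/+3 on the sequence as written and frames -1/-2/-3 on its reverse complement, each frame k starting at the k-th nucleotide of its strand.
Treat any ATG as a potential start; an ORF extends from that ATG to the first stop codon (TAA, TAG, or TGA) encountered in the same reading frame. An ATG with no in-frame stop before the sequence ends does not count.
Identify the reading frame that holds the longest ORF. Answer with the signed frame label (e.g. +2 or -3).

Reverse complement (5'→3'): TCATGATTTAGGATGGTCCCTTGACACCAT
Frame +1: ATG GTG TCA AGG GAC CAT CCT AAA TCA TGA — ATG at 1, stop TGA at 28 → 30 nt.
Frame +2: TGG TGT CAA GGG ACC ATC CTA AAT CAT — no ATG→stop ORF.
Frame +3: GGT GTC AAG GGA CCA TCC TAA ATC ATG — no ATG→stop ORF.
Frame -1: TCA TGA TTT AGG ATG GTC CCT TGA CAC CAT — ATG at 13, stop TGA at 22 → 12 nt.
Frame -2: CAT GAT TTA GGA TGG TCC CTT GAC ACC — no ATG→stop ORF.
Frame -3: ATG ATT TAG GAT GGT CCC TTG ACA CCA — ATG at 3, stop TAG at 9 → 9 nt.
Longest ORF is 30 nt in frame +1 (positions 1–30).

+1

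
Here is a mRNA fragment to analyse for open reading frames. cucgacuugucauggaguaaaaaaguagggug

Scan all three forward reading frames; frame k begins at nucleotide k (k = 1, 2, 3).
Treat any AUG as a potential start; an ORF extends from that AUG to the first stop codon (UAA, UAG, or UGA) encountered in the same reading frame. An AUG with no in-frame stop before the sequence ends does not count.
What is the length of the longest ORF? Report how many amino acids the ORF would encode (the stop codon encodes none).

2

Frame 1: CUC GAC UUG UCA UGG AGU AAA AAA GUA GGG — no AUG→stop ORF.
Frame 2: UCG ACU UGU CAU GGA GUA AAA AAG UAG GGU — no AUG→stop ORF.
Frame 3: CGA CUU GUC AUG GAG UAA AAA AGU AGG GUG — AUG at 12, stop UAA at 18 → 9 nt.
Longest: frame 3, positions 12–20, 9 nt = 3 codons = 2 aa. → 2 amino acids.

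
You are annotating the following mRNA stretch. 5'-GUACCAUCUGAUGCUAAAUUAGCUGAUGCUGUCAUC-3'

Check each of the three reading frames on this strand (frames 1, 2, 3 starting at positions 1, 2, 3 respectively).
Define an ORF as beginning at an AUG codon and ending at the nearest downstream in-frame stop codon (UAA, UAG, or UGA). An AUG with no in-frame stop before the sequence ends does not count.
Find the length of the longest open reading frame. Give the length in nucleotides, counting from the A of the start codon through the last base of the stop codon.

Frame 1: GUA CCA UCU GAU GCU AAA UUA GCU GAU GCU GUC AUC — no AUG→stop ORF.
Frame 2: UAC CAU CUG AUG CUA AAU UAG CUG AUG CUG UCA — AUG at 11, stop UAG at 20 → 12 nt.
Frame 3: ACC AUC UGA UGC UAA AUU AGC UGA UGC UGU CAU — no AUG→stop ORF.
Longest: frame 2, positions 11–22, 12 nt = 4 codons = 3 aa. → 12 nucleotides.

12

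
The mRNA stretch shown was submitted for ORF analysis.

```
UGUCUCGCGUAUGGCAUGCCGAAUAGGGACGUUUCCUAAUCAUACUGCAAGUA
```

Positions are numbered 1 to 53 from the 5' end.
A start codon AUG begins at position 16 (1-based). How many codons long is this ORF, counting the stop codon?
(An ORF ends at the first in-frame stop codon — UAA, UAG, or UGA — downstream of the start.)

8

Codons from position 16: AUG (16–18), CCG (19–21), AAU (22–24), AGG (25–27), GAC (28–30), GUU (31–33), UCC (34–36), UAA (37–39).
UAA is the first in-frame stop; that's 8 codons including the stop.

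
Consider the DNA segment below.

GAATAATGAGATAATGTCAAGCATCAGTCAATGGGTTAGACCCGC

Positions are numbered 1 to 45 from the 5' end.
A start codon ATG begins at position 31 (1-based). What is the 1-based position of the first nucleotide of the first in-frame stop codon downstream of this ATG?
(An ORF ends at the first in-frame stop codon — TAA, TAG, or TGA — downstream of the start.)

37

Codons from position 31: ATG (31–33), GGT (34–36), TAG (37–39).
TAG is a stop codon; it begins at position 37.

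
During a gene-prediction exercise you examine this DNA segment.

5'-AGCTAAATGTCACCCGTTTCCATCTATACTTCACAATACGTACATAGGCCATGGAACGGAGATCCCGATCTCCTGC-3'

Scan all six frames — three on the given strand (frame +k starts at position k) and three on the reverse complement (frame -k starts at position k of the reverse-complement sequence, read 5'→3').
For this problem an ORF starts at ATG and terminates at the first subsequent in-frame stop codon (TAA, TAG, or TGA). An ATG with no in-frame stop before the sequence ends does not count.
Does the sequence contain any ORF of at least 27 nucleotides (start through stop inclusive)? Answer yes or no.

Reverse complement (5'→3'): GCAGGAGATCGGGATCTCCGTTCCATGGCCTATGTACGTATTGTGAAGTATAGATGGAAACGGGTGACATTTAGCT
Frame +1: AGC TAA ATG TCA CCC GTT TCC ATC TAT ACT TCA CAA TAC GTA CAT AGG CCA TGG AAC GGA GAT CCC GAT CTC CTG — no ATG→stop ORF.
Frame +2: GCT AAA TGT CAC CCG TTT CCA TCT ATA CTT CAC AAT ACG TAC ATA GGC CAT GGA ACG GAG ATC CCG ATC TCC TGC — no ATG→stop ORF.
Frame +3: CTA AAT GTC ACC CGT TTC CAT CTA TAC TTC ACA ATA CGT ACA TAG GCC ATG GAA CGG AGA TCC CGA TCT CCT — no ATG→stop ORF.
Frame -1: GCA GGA GAT CGG GAT CTC CGT TCC ATG GCC TAT GTA CGT ATT GTG AAG TAT AGA TGG AAA CGG GTG ACA TTT AGC — no ATG→stop ORF.
Frame -2: CAG GAG ATC GGG ATC TCC GTT CCA TGG CCT ATG TAC GTA TTG TGA AGT ATA GAT GGA AAC GGG TGA CAT TTA GCT — ATG at 32, stop TGA at 44 → 15 nt.
Frame -3: AGG AGA TCG GGA TCT CCG TTC CAT GGC CTA TGT ACG TAT TGT GAA GTA TAG ATG GAA ACG GGT GAC ATT TAG — ATG at 54, stop TAG at 72 → 21 nt.
Largest ORF found is 21 nucleotides < 27, so no.

no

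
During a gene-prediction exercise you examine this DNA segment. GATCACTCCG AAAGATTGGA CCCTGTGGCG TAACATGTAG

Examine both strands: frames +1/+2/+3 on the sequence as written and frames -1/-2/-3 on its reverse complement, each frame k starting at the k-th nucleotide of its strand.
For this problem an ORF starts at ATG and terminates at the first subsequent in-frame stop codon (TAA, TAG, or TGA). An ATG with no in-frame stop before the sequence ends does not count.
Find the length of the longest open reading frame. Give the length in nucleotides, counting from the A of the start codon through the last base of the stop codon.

Reverse complement (5'→3'): CTACATGTTACGCCACAGGGTCCAATCTTTCGGAGTGATC
Frame +1: GAT CAC TCC GAA AGA TTG GAC CCT GTG GCG TAA CAT GTA — no ATG→stop ORF.
Frame +2: ATC ACT CCG AAA GAT TGG ACC CTG TGG CGT AAC ATG TAG — ATG at 35, stop TAG at 38 → 6 nt.
Frame +3: TCA CTC CGA AAG ATT GGA CCC TGT GGC GTA ACA TGT — no ATG→stop ORF.
Frame -1: CTA CAT GTT ACG CCA CAG GGT CCA ATC TTT CGG AGT GAT — no ATG→stop ORF.
Frame -2: TAC ATG TTA CGC CAC AGG GTC CAA TCT TTC GGA GTG ATC — no ATG→stop ORF.
Frame -3: ACA TGT TAC GCC ACA GGG TCC AAT CTT TCG GAG TGA — no ATG→stop ORF.
Longest: frame +2, positions 35–40, 6 nt = 2 codons = 1 aa. → 6 nucleotides.

6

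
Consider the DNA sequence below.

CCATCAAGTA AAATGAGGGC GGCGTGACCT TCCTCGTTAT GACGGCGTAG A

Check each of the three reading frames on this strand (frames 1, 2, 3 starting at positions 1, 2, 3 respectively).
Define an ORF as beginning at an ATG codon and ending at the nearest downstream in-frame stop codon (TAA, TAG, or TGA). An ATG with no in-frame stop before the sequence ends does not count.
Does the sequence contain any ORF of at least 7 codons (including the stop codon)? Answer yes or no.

no

Frame 1: CCA TCA AGT AAA ATG AGG GCG GCG TGA CCT TCC TCG TTA TGA CGG CGT AGA — ATG at 13, stop TGA at 25 → 15 nt.
Frame 2: CAT CAA GTA AAA TGA GGG CGG CGT GAC CTT CCT CGT TAT GAC GGC GTA — no ATG→stop ORF.
Frame 3: ATC AAG TAA AAT GAG GGC GGC GTG ACC TTC CTC GTT ATG ACG GCG TAG — ATG at 39, stop TAG at 48 → 12 nt.
Largest ORF found is 5 codons < 7, so no.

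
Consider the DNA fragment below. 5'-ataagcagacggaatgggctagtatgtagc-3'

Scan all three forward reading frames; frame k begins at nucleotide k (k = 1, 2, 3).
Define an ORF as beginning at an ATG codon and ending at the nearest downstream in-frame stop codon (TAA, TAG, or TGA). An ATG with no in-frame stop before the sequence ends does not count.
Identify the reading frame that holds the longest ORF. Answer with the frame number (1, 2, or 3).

2

Frame 1: ATA AGC AGA CGG AAT GGG CTA GTA TGT AGC — no ATG→stop ORF.
Frame 2: TAA GCA GAC GGA ATG GGC TAG TAT GTA — ATG at 14, stop TAG at 20 → 9 nt.
Frame 3: AAG CAG ACG GAA TGG GCT AGT ATG TAG — ATG at 24, stop TAG at 27 → 6 nt.
Longest ORF is 9 nt in frame 2 (positions 14–22).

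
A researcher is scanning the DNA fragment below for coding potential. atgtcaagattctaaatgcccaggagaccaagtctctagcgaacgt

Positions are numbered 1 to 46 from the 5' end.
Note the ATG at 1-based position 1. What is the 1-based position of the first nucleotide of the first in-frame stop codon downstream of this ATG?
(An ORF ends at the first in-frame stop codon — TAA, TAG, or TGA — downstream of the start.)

Codons from position 1: ATG (1–3), TCA (4–6), AGA (7–9), TTC (10–12), TAA (13–15).
TAA is a stop codon; it begins at position 13.

13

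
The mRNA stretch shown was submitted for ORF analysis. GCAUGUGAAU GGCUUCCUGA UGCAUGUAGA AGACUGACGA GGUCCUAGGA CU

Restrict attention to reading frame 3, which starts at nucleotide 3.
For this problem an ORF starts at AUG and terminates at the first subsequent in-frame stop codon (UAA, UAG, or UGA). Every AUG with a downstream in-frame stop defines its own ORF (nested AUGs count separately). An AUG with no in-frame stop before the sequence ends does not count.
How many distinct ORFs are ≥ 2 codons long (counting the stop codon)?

Frame 3: AUG UGA AUG GCU UCC UGA UGC AUG UAG AAG ACU GAC GAG GUC CUA GGA — AUG at 3, stop UGA at 6 → 6 nt; AUG at 9, stop UGA at 18 → 12 nt; AUG at 24, stop UAG at 27 → 6 nt.
ORFs ≥ 2 codons: frame 3 3–8 (2 codons), frame 3 9–20 (4 codons), frame 3 24–29 (2 codons). Count = 3.

3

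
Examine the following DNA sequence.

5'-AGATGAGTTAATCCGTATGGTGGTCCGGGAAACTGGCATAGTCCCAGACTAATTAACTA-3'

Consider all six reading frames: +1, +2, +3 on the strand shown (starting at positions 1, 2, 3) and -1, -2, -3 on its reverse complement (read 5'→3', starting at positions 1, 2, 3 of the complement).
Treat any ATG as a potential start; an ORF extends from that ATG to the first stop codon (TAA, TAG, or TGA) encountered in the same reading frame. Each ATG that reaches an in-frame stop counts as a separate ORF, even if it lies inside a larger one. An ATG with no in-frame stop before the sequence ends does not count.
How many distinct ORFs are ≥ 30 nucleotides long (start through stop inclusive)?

Reverse complement (5'→3'): TAGTTAATTAGTCTGGGACTATGCCAGTTTCCCGGACCACCATACGGATTAACTCATCT
Frame +1: AGA TGA GTT AAT CCG TAT GGT GGT CCG GGA AAC TGG CAT AGT CCC AGA CTA ATT AAC — no ATG→stop ORF.
Frame +2: GAT GAG TTA ATC CGT ATG GTG GTC CGG GAA ACT GGC ATA GTC CCA GAC TAA TTA ACT — ATG at 17, stop TAA at 50 → 36 nt.
Frame +3: ATG AGT TAA TCC GTA TGG TGG TCC GGG AAA CTG GCA TAG TCC CAG ACT AAT TAA CTA — ATG at 3, stop TAA at 9 → 9 nt.
Frame -1: TAG TTA ATT AGT CTG GGA CTA TGC CAG TTT CCC GGA CCA CCA TAC GGA TTA ACT CAT — no ATG→stop ORF.
Frame -2: AGT TAA TTA GTC TGG GAC TAT GCC AGT TTC CCG GAC CAC CAT ACG GAT TAA CTC ATC — no ATG→stop ORF.
Frame -3: GTT AAT TAG TCT GGG ACT ATG CCA GTT TCC CGG ACC ACC ATA CGG ATT AAC TCA TCT — no ATG→stop ORF.
ORFs ≥ 30 nucleotides: frame +2 17–52 (36 nucleotides). Count = 1.

1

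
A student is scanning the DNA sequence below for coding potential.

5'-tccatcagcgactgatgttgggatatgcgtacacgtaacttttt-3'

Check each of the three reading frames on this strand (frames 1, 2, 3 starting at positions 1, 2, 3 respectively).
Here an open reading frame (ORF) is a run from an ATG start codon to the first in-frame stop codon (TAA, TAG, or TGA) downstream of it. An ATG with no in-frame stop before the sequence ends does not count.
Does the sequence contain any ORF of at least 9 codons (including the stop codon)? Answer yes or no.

no

Frame 1: TCC ATC AGC GAC TGA TGT TGG GAT ATG CGT ACA CGT AAC TTT — no ATG→stop ORF.
Frame 2: CCA TCA GCG ACT GAT GTT GGG ATA TGC GTA CAC GTA ACT TTT — no ATG→stop ORF.
Frame 3: CAT CAG CGA CTG ATG TTG GGA TAT GCG TAC ACG TAA CTT TTT — ATG at 15, stop TAA at 36 → 24 nt.
Largest ORF found is 8 codons < 9, so no.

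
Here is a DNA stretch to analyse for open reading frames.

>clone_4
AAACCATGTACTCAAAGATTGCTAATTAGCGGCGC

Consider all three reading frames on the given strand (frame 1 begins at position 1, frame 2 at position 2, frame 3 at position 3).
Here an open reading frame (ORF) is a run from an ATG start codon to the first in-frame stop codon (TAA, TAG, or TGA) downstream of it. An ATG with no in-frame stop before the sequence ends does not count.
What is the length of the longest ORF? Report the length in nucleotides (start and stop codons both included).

24

Frame 1: AAA CCA TGT ACT CAA AGA TTG CTA ATT AGC GGC — no ATG→stop ORF.
Frame 2: AAC CAT GTA CTC AAA GAT TGC TAA TTA GCG GCG — no ATG→stop ORF.
Frame 3: ACC ATG TAC TCA AAG ATT GCT AAT TAG CGG CGC — ATG at 6, stop TAG at 27 → 24 nt.
Longest: frame 3, positions 6–29, 24 nt = 8 codons = 7 aa. → 24 nucleotides.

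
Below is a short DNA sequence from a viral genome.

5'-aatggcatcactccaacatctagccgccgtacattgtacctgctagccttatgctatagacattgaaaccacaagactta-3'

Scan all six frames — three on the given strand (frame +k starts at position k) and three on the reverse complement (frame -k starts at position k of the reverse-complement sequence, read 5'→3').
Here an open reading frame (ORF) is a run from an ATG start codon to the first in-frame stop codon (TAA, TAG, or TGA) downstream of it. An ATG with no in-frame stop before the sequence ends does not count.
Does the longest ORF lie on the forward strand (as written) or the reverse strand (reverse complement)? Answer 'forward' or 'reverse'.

forward

Reverse complement (5'→3'): TAAGTCTTGTGGTTTCAATGTCTATAGCATAAGGCTAGCAGGTACAATGTACGGCGGCTAGATGTTGGAGTGATGCCATT
Frame +1: AAT GGC ATC ACT CCA ACA TCT AGC CGC CGT ACA TTG TAC CTG CTA GCC TTA TGC TAT AGA CAT TGA AAC CAC AAG ACT — no ATG→stop ORF.
Frame +2: ATG GCA TCA CTC CAA CAT CTA GCC GCC GTA CAT TGT ACC TGC TAG CCT TAT GCT ATA GAC ATT GAA ACC ACA AGA CTT — ATG at 2, stop TAG at 44 → 45 nt.
Frame +3: TGG CAT CAC TCC AAC ATC TAG CCG CCG TAC ATT GTA CCT GCT AGC CTT ATG CTA TAG ACA TTG AAA CCA CAA GAC TTA — ATG at 51, stop TAG at 57 → 9 nt.
Frame -1: TAA GTC TTG TGG TTT CAA TGT CTA TAG CAT AAG GCT AGC AGG TAC AAT GTA CGG CGG CTA GAT GTT GGA GTG ATG CCA — no ATG→stop ORF.
Frame -2: AAG TCT TGT GGT TTC AAT GTC TAT AGC ATA AGG CTA GCA GGT ACA ATG TAC GGC GGC TAG ATG TTG GAG TGA TGC CAT — ATG at 47, stop TAG at 59 → 15 nt; ATG at 62, stop TGA at 71 → 12 nt.
Frame -3: AGT CTT GTG GTT TCA ATG TCT ATA GCA TAA GGC TAG CAG GTA CAA TGT ACG GCG GCT AGA TGT TGG AGT GAT GCC ATT — ATG at 18, stop TAA at 30 → 15 nt.
Forward-strand max 45 nt; reverse-strand max 15 nt. The forward strand has the longer ORF.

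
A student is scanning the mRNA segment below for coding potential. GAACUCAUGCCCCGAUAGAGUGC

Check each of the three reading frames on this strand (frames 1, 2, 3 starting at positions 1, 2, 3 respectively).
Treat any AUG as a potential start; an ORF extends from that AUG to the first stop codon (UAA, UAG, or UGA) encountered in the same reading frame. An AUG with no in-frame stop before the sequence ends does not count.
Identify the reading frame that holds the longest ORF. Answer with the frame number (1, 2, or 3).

Frame 1: GAA CUC AUG CCC CGA UAG AGU — AUG at 7, stop UAG at 16 → 12 nt.
Frame 2: AAC UCA UGC CCC GAU AGA GUG — no AUG→stop ORF.
Frame 3: ACU CAU GCC CCG AUA GAG UGC — no AUG→stop ORF.
Longest ORF is 12 nt in frame 1 (positions 7–18).

1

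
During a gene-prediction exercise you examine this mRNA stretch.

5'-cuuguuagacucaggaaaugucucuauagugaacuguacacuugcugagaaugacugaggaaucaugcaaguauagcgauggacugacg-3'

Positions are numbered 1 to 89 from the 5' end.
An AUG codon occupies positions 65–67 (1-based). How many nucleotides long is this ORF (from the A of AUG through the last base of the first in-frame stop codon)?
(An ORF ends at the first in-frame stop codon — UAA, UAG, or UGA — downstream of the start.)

12

Codons from position 65: AUG (65–67), CAA (68–70), GUA (71–73), UAG (74–76).
UAG is the first in-frame stop; ORF spans 65–76, 12 nucleotides.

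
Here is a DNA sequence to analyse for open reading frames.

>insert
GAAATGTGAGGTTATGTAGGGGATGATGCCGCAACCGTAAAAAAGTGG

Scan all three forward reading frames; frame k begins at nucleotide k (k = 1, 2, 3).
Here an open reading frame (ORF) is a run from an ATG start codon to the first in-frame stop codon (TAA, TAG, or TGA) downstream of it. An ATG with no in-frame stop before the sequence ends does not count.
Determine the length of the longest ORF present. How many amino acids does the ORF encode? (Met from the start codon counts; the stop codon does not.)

5

Frame 1: GAA ATG TGA GGT TAT GTA GGG GAT GAT GCC GCA ACC GTA AAA AAG TGG — ATG at 4, stop TGA at 7 → 6 nt.
Frame 2: AAA TGT GAG GTT ATG TAG GGG ATG ATG CCG CAA CCG TAA AAA AGT — ATG at 14, stop TAG at 17 → 6 nt; ATG at 23, stop TAA at 38 → 18 nt; ATG at 26, stop TAA at 38 → 15 nt.
Frame 3: AAT GTG AGG TTA TGT AGG GGA TGA TGC CGC AAC CGT AAA AAA GTG — no ATG→stop ORF.
Longest: frame 2, positions 23–40, 18 nt = 6 codons = 5 aa. → 5 amino acids.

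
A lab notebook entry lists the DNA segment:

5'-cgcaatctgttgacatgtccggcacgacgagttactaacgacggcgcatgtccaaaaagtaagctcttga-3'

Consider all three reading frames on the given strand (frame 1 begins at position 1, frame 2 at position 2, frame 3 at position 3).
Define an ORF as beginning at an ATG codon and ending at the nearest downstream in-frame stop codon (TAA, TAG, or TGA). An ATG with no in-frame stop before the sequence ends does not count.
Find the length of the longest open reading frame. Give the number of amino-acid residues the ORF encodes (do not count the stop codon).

7

Frame 1: CGC AAT CTG TTG ACA TGT CCG GCA CGA CGA GTT ACT AAC GAC GGC GCA TGT CCA AAA AGT AAG CTC TTG — no ATG→stop ORF.
Frame 2: GCA ATC TGT TGA CAT GTC CGG CAC GAC GAG TTA CTA ACG ACG GCG CAT GTC CAA AAA GTA AGC TCT TGA — no ATG→stop ORF.
Frame 3: CAA TCT GTT GAC ATG TCC GGC ACG ACG AGT TAC TAA CGA CGG CGC ATG TCC AAA AAG TAA GCT CTT — ATG at 15, stop TAA at 36 → 24 nt; ATG at 48, stop TAA at 60 → 15 nt.
Longest: frame 3, positions 15–38, 24 nt = 8 codons = 7 aa. → 7 amino acids.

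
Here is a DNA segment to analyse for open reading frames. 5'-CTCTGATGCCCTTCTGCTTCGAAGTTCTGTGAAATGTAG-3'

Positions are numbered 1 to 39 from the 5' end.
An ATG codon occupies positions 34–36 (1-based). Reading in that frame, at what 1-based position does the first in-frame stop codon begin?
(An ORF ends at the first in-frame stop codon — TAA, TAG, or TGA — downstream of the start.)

37

Codons from position 34: ATG (34–36), TAG (37–39).
TAG is a stop codon; it begins at position 37.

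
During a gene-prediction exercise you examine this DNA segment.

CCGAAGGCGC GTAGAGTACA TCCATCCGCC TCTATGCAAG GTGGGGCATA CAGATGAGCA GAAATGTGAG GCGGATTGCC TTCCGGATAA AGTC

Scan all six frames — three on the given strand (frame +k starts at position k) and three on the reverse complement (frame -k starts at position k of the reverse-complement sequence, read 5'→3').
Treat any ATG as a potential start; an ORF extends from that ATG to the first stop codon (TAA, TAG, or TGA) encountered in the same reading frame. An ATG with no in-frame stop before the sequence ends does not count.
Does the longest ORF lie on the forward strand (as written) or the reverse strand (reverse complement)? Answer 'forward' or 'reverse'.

Reverse complement (5'→3'): GACTTTATCCGGAAGGCAATCCGCCTCACATTTCTGCTCATCTGTATGCCCCACCTTGCATAGAGGCGGATGGATGTACTCTACGCGCCTTCGG
Frame +1: CCG AAG GCG CGT AGA GTA CAT CCA TCC GCC TCT ATG CAA GGT GGG GCA TAC AGA TGA GCA GAA ATG TGA GGC GGA TTG CCT TCC GGA TAA AGT — ATG at 34, stop TGA at 55 → 24 nt; ATG at 64, stop TGA at 67 → 6 nt.
Frame +2: CGA AGG CGC GTA GAG TAC ATC CAT CCG CCT CTA TGC AAG GTG GGG CAT ACA GAT GAG CAG AAA TGT GAG GCG GAT TGC CTT CCG GAT AAA GTC — no ATG→stop ORF.
Frame +3: GAA GGC GCG TAG AGT ACA TCC ATC CGC CTC TAT GCA AGG TGG GGC ATA CAG ATG AGC AGA AAT GTG AGG CGG ATT GCC TTC CGG ATA AAG — no ATG→stop ORF.
Frame -1: GAC TTT ATC CGG AAG GCA ATC CGC CTC ACA TTT CTG CTC ATC TGT ATG CCC CAC CTT GCA TAG AGG CGG ATG GAT GTA CTC TAC GCG CCT TCG — ATG at 46, stop TAG at 61 → 18 nt.
Frame -2: ACT TTA TCC GGA AGG CAA TCC GCC TCA CAT TTC TGC TCA TCT GTA TGC CCC ACC TTG CAT AGA GGC GGA TGG ATG TAC TCT ACG CGC CTT CGG — no ATG→stop ORF.
Frame -3: CTT TAT CCG GAA GGC AAT CCG CCT CAC ATT TCT GCT CAT CTG TAT GCC CCA CCT TGC ATA GAG GCG GAT GGA TGT ACT CTA CGC GCC TTC — no ATG→stop ORF.
Forward-strand max 24 nt; reverse-strand max 18 nt. The forward strand has the longer ORF.

forward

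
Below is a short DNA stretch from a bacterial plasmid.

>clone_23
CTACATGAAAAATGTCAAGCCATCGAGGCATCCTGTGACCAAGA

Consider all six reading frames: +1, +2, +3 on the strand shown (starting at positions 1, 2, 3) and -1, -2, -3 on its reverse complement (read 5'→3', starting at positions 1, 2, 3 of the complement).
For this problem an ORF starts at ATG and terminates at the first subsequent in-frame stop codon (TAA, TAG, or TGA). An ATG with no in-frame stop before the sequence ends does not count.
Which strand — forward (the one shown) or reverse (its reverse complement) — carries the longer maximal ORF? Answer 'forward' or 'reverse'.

Reverse complement (5'→3'): TCTTGGTCACAGGATGCCTCGATGGCTTGACATTTTTCATGTAG
Frame +1: CTA CAT GAA AAA TGT CAA GCC ATC GAG GCA TCC TGT GAC CAA — no ATG→stop ORF.
Frame +2: TAC ATG AAA AAT GTC AAG CCA TCG AGG CAT CCT GTG ACC AAG — no ATG→stop ORF.
Frame +3: ACA TGA AAA ATG TCA AGC CAT CGA GGC ATC CTG TGA CCA AGA — ATG at 12, stop TGA at 36 → 27 nt.
Frame -1: TCT TGG TCA CAG GAT GCC TCG ATG GCT TGA CAT TTT TCA TGT — ATG at 22, stop TGA at 28 → 9 nt.
Frame -2: CTT GGT CAC AGG ATG CCT CGA TGG CTT GAC ATT TTT CAT GTA — no ATG→stop ORF.
Frame -3: TTG GTC ACA GGA TGC CTC GAT GGC TTG ACA TTT TTC ATG TAG — ATG at 39, stop TAG at 42 → 6 nt.
Forward-strand max 27 nt; reverse-strand max 9 nt. The forward strand has the longer ORF.

forward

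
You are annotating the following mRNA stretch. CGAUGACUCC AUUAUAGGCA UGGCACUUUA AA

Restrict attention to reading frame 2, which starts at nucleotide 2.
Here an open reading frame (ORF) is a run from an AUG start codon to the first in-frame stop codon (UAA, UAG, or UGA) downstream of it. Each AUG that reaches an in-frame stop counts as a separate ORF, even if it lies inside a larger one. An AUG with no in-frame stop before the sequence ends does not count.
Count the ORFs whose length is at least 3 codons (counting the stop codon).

Frame 2: GAU GAC UCC AUU AUA GGC AUG GCA CUU UAA — AUG at 20, stop UAA at 29 → 12 nt.
ORFs ≥ 3 codons: frame 2 20–31 (4 codons). Count = 1.

1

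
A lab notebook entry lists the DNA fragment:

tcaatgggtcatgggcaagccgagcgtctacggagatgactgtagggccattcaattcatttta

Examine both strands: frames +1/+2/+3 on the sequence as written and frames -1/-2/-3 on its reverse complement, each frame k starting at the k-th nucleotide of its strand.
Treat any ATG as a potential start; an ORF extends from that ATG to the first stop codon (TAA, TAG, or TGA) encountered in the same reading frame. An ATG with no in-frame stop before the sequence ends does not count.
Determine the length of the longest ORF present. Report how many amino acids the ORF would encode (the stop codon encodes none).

Reverse complement (5'→3'): TAAAATGAATTGAATGGCCCTACAGTCATCTCCGTAGACGCTCGGCTTGCCCATGACCCATTGA
Frame +1: TCA ATG GGT CAT GGG CAA GCC GAG CGT CTA CGG AGA TGA CTG TAG GGC CAT TCA ATT CAT TTT — ATG at 4, stop TGA at 37 → 36 nt.
Frame +2: CAA TGG GTC ATG GGC AAG CCG AGC GTC TAC GGA GAT GAC TGT AGG GCC ATT CAA TTC ATT TTA — no ATG→stop ORF.
Frame +3: AAT GGG TCA TGG GCA AGC CGA GCG TCT ACG GAG ATG ACT GTA GGG CCA TTC AAT TCA TTT — no ATG→stop ORF.
Frame -1: TAA AAT GAA TTG AAT GGC CCT ACA GTC ATC TCC GTA GAC GCT CGG CTT GCC CAT GAC CCA TTG — no ATG→stop ORF.
Frame -2: AAA ATG AAT TGA ATG GCC CTA CAG TCA TCT CCG TAG ACG CTC GGC TTG CCC ATG ACC CAT TGA — ATG at 5, stop TGA at 11 → 9 nt; ATG at 14, stop TAG at 35 → 24 nt; ATG at 53, stop TGA at 62 → 12 nt.
Frame -3: AAA TGA ATT GAA TGG CCC TAC AGT CAT CTC CGT AGA CGC TCG GCT TGC CCA TGA CCC ATT — no ATG→stop ORF.
Longest: frame +1, positions 4–39, 36 nt = 12 codons = 11 aa. → 11 amino acids.

11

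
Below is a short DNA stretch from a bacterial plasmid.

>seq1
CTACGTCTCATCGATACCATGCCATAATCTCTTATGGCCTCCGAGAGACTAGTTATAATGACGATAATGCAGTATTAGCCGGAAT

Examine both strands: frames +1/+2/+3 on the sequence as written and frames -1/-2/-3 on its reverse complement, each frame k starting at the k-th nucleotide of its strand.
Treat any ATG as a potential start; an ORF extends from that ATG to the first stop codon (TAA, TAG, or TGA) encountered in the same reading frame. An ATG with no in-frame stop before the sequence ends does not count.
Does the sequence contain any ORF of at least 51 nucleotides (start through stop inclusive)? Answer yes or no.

Reverse complement (5'→3'): ATTCCGGCTAATACTGCATTATCGTCATTATAACTAGTCTCTCGGAGGCCATAAGAGATTATGGCATGGTATCGATGAGACGTAG
Frame +1: CTA CGT CTC ATC GAT ACC ATG CCA TAA TCT CTT ATG GCC TCC GAG AGA CTA GTT ATA ATG ACG ATA ATG CAG TAT TAG CCG GAA — ATG at 19, stop TAA at 25 → 9 nt; ATG at 34, stop TAG at 76 → 45 nt; ATG at 58, stop TAG at 76 → 21 nt; ATG at 67, stop TAG at 76 → 12 nt.
Frame +2: TAC GTC TCA TCG ATA CCA TGC CAT AAT CTC TTA TGG CCT CCG AGA GAC TAG TTA TAA TGA CGA TAA TGC AGT ATT AGC CGG AAT — no ATG→stop ORF.
Frame +3: ACG TCT CAT CGA TAC CAT GCC ATA ATC TCT TAT GGC CTC CGA GAG ACT AGT TAT AAT GAC GAT AAT GCA GTA TTA GCC GGA — no ATG→stop ORF.
Frame -1: ATT CCG GCT AAT ACT GCA TTA TCG TCA TTA TAA CTA GTC TCT CGG AGG CCA TAA GAG ATT ATG GCA TGG TAT CGA TGA GAC GTA — ATG at 61, stop TGA at 76 → 18 nt.
Frame -2: TTC CGG CTA ATA CTG CAT TAT CGT CAT TAT AAC TAG TCT CTC GGA GGC CAT AAG AGA TTA TGG CAT GGT ATC GAT GAG ACG TAG — no ATG→stop ORF.
Frame -3: TCC GGC TAA TAC TGC ATT ATC GTC ATT ATA ACT AGT CTC TCG GAG GCC ATA AGA GAT TAT GGC ATG GTA TCG ATG AGA CGT — no ATG→stop ORF.
Largest ORF found is 45 nucleotides < 51, so no.

no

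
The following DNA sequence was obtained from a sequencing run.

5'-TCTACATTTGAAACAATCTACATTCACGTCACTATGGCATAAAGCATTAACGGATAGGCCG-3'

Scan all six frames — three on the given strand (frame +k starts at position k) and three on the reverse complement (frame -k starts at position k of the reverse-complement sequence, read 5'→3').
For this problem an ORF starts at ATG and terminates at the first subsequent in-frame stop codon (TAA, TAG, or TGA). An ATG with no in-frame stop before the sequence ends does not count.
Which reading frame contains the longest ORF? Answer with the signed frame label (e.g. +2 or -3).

-3

Reverse complement (5'→3'): CGGCCTATCCGTTAATGCTTTATGCCATAGTGACGTGAATGTAGATTGTTTCAAATGTAGA
Frame +1: TCT ACA TTT GAA ACA ATC TAC ATT CAC GTC ACT ATG GCA TAA AGC ATT AAC GGA TAG GCC — ATG at 34, stop TAA at 40 → 9 nt.
Frame +2: CTA CAT TTG AAA CAA TCT ACA TTC ACG TCA CTA TGG CAT AAA GCA TTA ACG GAT AGG CCG — no ATG→stop ORF.
Frame +3: TAC ATT TGA AAC AAT CTA CAT TCA CGT CAC TAT GGC ATA AAG CAT TAA CGG ATA GGC — no ATG→stop ORF.
Frame -1: CGG CCT ATC CGT TAA TGC TTT ATG CCA TAG TGA CGT GAA TGT AGA TTG TTT CAA ATG TAG — ATG at 22, stop TAG at 28 → 9 nt; ATG at 55, stop TAG at 58 → 6 nt.
Frame -2: GGC CTA TCC GTT AAT GCT TTA TGC CAT AGT GAC GTG AAT GTA GAT TGT TTC AAA TGT AGA — no ATG→stop ORF.
Frame -3: GCC TAT CCG TTA ATG CTT TAT GCC ATA GTG ACG TGA ATG TAG ATT GTT TCA AAT GTA — ATG at 15, stop TGA at 36 → 24 nt; ATG at 39, stop TAG at 42 → 6 nt.
Longest ORF is 24 nt in frame -3 (positions 15–38).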